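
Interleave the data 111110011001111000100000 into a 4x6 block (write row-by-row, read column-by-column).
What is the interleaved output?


Matrix:
  111110
  011001
  111000
  100000
Read columns: 101111101110100010000100

101111101110100010000100


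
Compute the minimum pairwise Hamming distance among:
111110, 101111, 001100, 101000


Comparing all pairs, minimum distance: 2
Can detect 1 errors, correct 0 errors

2


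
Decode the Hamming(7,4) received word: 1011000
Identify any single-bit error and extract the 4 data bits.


Syndrome = 6: error at position 6

Data: 1010 (corrected bit 6)


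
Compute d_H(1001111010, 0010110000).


XOR: 1011001010
Count of 1s: 5

5


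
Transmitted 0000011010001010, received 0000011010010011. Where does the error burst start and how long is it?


XOR: 0000000000011001

Burst at position 11, length 5


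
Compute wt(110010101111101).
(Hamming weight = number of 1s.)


Counting 1s in 110010101111101

10


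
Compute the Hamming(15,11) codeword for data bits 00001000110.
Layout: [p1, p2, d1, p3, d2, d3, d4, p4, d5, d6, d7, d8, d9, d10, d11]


Parity bits: p1=0, p2=1, p3=0, p4=1

010000011000110


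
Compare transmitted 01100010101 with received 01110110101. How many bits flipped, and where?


XOR: 00010100000

2 error(s) at position(s): 3, 5


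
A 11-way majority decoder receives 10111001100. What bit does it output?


Ones: 6 out of 11
Threshold: 6

1 (6/11 voted 1)


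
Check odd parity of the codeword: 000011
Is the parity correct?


Number of 1s: 2

No, parity error (2 ones)


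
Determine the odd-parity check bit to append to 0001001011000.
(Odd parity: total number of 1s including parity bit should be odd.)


Number of 1s in data: 4
Parity bit: 1

1


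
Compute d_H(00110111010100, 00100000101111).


XOR: 00010111111011
Count of 1s: 9

9


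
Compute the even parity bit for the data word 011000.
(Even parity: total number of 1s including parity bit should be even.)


Number of 1s in data: 2
Parity bit: 0

0


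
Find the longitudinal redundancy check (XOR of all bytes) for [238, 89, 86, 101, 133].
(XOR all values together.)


XOR chain: 238 ^ 89 ^ 86 ^ 101 ^ 133 = 1

1


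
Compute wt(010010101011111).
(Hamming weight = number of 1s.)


Counting 1s in 010010101011111

9


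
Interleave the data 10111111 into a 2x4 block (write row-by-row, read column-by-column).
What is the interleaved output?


Matrix:
  1011
  1111
Read columns: 11011111

11011111


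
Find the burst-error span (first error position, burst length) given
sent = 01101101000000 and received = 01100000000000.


XOR: 00001101000000

Burst at position 4, length 4


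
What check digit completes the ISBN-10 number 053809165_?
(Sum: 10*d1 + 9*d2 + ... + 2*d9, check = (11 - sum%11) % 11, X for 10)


Weighted sum: 202
202 mod 11 = 4

Check digit: 7


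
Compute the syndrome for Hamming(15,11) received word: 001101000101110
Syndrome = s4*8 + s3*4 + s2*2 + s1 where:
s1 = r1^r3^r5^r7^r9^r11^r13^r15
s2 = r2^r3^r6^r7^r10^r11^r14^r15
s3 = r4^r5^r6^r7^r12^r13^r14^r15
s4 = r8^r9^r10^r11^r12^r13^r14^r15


s1=0, s2=0, s3=1, s4=0

Syndrome = 4 (error at position 4)


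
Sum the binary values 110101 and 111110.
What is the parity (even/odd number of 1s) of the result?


110101 = 53
111110 = 62
Sum = 115 = 1110011
1s count = 5

odd parity (5 ones in 1110011)


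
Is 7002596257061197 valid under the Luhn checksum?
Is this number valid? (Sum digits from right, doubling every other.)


Luhn sum = 55
55 mod 10 = 5

Invalid (Luhn sum mod 10 = 5)


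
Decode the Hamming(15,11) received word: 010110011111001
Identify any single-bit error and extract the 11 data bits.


Syndrome = 0: no error detected

Data: 01001111001 (no errors)


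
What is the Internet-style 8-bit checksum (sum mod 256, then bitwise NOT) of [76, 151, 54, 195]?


Sum = 476 mod 256 = 220
Complement = 35

35


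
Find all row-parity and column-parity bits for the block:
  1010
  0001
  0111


Row parities: 011
Column parities: 1100

Row P: 011, Col P: 1100, Corner: 0


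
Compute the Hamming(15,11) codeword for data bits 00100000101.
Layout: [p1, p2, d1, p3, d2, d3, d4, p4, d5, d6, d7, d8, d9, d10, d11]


Parity bits: p1=0, p2=0, p3=1, p4=0

000101000000101


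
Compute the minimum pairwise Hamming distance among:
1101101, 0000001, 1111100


Comparing all pairs, minimum distance: 2
Can detect 1 errors, correct 0 errors

2


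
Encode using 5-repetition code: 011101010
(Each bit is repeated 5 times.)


Each bit -> 5 copies

000001111111111111110000011111000001111100000


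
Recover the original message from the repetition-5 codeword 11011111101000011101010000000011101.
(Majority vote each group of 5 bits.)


Groups: 11011, 11110, 10000, 11101, 01000, 00000, 11101
Majority votes: 1101001

1101001


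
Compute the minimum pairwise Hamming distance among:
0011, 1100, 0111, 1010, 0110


Comparing all pairs, minimum distance: 1
Can detect 0 errors, correct 0 errors

1


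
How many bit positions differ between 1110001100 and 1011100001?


XOR: 0101101101
Count of 1s: 6

6


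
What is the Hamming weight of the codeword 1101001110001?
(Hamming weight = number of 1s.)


Counting 1s in 1101001110001

7


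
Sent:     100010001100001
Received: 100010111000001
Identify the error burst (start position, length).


XOR: 000000110100000

Burst at position 6, length 4


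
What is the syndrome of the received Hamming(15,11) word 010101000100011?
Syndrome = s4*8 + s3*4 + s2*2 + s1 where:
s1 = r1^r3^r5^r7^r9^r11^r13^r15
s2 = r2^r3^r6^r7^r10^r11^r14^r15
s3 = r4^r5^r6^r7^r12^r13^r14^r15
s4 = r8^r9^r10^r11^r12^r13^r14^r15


s1=1, s2=1, s3=0, s4=1

Syndrome = 11 (error at position 11)


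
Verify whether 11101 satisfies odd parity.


Number of 1s: 4

No, parity error (4 ones)


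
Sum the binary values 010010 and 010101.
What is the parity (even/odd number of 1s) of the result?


010010 = 18
010101 = 21
Sum = 39 = 100111
1s count = 4

even parity (4 ones in 100111)


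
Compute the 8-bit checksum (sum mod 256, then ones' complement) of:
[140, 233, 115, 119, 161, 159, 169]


Sum = 1096 mod 256 = 72
Complement = 183

183


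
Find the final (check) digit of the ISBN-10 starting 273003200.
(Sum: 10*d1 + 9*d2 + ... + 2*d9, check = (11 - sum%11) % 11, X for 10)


Weighted sum: 130
130 mod 11 = 9

Check digit: 2


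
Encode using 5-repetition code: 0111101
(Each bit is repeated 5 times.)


Each bit -> 5 copies

00000111111111111111111110000011111


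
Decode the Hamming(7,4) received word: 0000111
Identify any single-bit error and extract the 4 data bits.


Syndrome = 4: error at position 4

Data: 0111 (corrected bit 4)


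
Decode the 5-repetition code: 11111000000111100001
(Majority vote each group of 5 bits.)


Groups: 11111, 00000, 01111, 00001
Majority votes: 1010

1010


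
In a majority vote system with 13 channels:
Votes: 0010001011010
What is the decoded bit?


Ones: 5 out of 13
Threshold: 7

0 (5/13 voted 1)


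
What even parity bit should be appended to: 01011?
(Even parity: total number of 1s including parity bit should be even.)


Number of 1s in data: 3
Parity bit: 1

1


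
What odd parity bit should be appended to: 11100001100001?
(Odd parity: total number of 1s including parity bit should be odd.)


Number of 1s in data: 6
Parity bit: 1

1


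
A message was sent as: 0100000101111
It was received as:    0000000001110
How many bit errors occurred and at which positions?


XOR: 0100000100001

3 error(s) at position(s): 1, 7, 12


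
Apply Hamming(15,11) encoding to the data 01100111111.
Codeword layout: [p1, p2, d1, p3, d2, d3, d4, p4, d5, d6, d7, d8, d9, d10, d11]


Parity bits: p1=0, p2=1, p3=0, p4=0

010011000111111


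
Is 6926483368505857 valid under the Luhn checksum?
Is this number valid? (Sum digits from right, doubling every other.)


Luhn sum = 76
76 mod 10 = 6

Invalid (Luhn sum mod 10 = 6)


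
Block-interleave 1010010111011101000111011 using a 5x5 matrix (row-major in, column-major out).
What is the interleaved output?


Matrix:
  10100
  10111
  01110
  10001
  11011
Read columns: 1101100101111000110101011

1101100101111000110101011


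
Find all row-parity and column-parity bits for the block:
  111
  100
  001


Row parities: 111
Column parities: 010

Row P: 111, Col P: 010, Corner: 1


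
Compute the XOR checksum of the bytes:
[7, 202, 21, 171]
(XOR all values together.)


XOR chain: 7 ^ 202 ^ 21 ^ 171 = 115

115


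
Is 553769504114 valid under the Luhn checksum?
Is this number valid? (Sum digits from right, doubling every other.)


Luhn sum = 47
47 mod 10 = 7

Invalid (Luhn sum mod 10 = 7)


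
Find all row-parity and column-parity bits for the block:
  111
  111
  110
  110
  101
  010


Row parities: 110001
Column parities: 111

Row P: 110001, Col P: 111, Corner: 1


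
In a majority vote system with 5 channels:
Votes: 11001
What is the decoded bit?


Ones: 3 out of 5
Threshold: 3

1 (3/5 voted 1)


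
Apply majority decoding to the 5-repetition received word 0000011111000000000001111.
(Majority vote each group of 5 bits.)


Groups: 00000, 11111, 00000, 00000, 01111
Majority votes: 01001

01001


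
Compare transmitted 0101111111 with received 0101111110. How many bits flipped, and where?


XOR: 0000000001

1 error(s) at position(s): 9


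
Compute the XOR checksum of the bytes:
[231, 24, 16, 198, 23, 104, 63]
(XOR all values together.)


XOR chain: 231 ^ 24 ^ 16 ^ 198 ^ 23 ^ 104 ^ 63 = 105

105


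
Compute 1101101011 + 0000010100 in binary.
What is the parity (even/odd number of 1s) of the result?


1101101011 = 875
0000010100 = 20
Sum = 895 = 1101111111
1s count = 9

odd parity (9 ones in 1101111111)


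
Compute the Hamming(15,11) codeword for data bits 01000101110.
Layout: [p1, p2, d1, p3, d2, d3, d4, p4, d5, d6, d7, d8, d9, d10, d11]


Parity bits: p1=0, p2=0, p3=0, p4=0

000010000101110


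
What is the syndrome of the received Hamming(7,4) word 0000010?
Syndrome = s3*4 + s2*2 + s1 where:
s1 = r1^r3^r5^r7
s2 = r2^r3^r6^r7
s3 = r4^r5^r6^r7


s1=0, s2=1, s3=1

Syndrome = 6 (error at position 6)


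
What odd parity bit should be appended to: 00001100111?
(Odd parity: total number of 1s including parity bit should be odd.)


Number of 1s in data: 5
Parity bit: 0

0


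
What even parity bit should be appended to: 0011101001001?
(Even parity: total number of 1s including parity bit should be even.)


Number of 1s in data: 6
Parity bit: 0

0


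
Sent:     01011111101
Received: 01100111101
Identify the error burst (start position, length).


XOR: 00111000000

Burst at position 2, length 3


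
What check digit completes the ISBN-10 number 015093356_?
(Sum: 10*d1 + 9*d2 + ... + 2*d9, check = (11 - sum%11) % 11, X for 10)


Weighted sum: 157
157 mod 11 = 3

Check digit: 8


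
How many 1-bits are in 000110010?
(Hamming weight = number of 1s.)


Counting 1s in 000110010

3


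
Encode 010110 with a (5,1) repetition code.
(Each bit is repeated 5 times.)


Each bit -> 5 copies

000001111100000111111111100000


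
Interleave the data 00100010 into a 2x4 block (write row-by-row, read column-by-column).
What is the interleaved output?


Matrix:
  0010
  0010
Read columns: 00001100

00001100


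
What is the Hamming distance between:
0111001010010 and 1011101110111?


XOR: 1100100100101
Count of 1s: 6

6


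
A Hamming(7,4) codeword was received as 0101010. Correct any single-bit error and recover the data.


Syndrome = 0: no error detected

Data: 0010 (no errors)


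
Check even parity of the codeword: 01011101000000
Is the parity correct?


Number of 1s: 5

No, parity error (5 ones)


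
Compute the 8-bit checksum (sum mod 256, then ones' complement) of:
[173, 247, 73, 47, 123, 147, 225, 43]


Sum = 1078 mod 256 = 54
Complement = 201

201


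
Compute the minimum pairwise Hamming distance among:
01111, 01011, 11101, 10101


Comparing all pairs, minimum distance: 1
Can detect 0 errors, correct 0 errors

1


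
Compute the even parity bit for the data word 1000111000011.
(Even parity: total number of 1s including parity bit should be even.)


Number of 1s in data: 6
Parity bit: 0

0


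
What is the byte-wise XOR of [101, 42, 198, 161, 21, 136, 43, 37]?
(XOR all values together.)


XOR chain: 101 ^ 42 ^ 198 ^ 161 ^ 21 ^ 136 ^ 43 ^ 37 = 187

187


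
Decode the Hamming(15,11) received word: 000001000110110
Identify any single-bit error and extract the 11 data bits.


Syndrome = 4: error at position 4

Data: 00100110110 (corrected bit 4)


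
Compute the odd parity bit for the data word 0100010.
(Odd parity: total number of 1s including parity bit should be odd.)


Number of 1s in data: 2
Parity bit: 1

1


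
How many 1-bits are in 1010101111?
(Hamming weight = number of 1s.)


Counting 1s in 1010101111

7


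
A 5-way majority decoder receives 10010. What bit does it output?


Ones: 2 out of 5
Threshold: 3

0 (2/5 voted 1)


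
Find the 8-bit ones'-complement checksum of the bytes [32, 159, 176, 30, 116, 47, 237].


Sum = 797 mod 256 = 29
Complement = 226

226


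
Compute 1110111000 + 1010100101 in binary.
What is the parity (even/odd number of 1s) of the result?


1110111000 = 952
1010100101 = 677
Sum = 1629 = 11001011101
1s count = 7

odd parity (7 ones in 11001011101)


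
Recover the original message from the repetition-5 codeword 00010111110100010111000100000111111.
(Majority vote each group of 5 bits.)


Groups: 00010, 11111, 01000, 10111, 00010, 00001, 11111
Majority votes: 0101001

0101001


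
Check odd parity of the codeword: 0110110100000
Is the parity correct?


Number of 1s: 5

Yes, parity is correct (5 ones)


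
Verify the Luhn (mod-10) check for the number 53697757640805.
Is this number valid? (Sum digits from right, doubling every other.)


Luhn sum = 56
56 mod 10 = 6

Invalid (Luhn sum mod 10 = 6)


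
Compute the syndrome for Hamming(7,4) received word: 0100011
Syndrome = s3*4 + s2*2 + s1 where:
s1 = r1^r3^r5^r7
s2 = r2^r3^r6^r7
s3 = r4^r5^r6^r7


s1=1, s2=1, s3=0

Syndrome = 3 (error at position 3)


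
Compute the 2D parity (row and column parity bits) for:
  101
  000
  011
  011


Row parities: 0000
Column parities: 101

Row P: 0000, Col P: 101, Corner: 0


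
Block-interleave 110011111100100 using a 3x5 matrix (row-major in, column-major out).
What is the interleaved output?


Matrix:
  11001
  11111
  00100
Read columns: 110110011010110

110110011010110


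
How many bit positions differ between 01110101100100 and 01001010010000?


XOR: 00111111110100
Count of 1s: 9

9


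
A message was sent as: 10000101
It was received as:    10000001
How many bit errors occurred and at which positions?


XOR: 00000100

1 error(s) at position(s): 5


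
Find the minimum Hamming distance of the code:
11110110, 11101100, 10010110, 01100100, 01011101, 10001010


Comparing all pairs, minimum distance: 2
Can detect 1 errors, correct 0 errors

2


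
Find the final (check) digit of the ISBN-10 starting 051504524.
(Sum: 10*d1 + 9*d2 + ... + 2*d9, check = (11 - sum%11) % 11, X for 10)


Weighted sum: 142
142 mod 11 = 10

Check digit: 1


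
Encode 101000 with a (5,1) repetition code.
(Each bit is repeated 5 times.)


Each bit -> 5 copies

111110000011111000000000000000


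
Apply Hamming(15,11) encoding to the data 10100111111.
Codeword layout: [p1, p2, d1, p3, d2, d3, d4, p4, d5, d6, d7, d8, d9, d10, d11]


Parity bits: p1=0, p2=0, p3=1, p4=0

001101000111111


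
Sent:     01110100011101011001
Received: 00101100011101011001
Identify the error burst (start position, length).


XOR: 01011000000000000000

Burst at position 1, length 4


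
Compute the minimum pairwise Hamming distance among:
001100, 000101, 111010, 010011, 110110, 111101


Comparing all pairs, minimum distance: 2
Can detect 1 errors, correct 0 errors

2


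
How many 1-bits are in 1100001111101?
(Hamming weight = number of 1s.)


Counting 1s in 1100001111101

8


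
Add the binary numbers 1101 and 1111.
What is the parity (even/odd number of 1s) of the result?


1101 = 13
1111 = 15
Sum = 28 = 11100
1s count = 3

odd parity (3 ones in 11100)


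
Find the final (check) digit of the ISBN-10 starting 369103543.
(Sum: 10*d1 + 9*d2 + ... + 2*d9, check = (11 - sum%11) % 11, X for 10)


Weighted sum: 216
216 mod 11 = 7

Check digit: 4


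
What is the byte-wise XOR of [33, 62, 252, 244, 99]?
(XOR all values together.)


XOR chain: 33 ^ 62 ^ 252 ^ 244 ^ 99 = 116

116


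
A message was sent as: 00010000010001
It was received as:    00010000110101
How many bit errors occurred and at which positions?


XOR: 00000000100100

2 error(s) at position(s): 8, 11


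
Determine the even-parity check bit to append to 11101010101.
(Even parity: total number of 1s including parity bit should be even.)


Number of 1s in data: 7
Parity bit: 1

1


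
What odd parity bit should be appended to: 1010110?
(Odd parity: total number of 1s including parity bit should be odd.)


Number of 1s in data: 4
Parity bit: 1

1


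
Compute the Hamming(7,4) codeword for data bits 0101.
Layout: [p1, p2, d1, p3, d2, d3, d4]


Parity bits: p1=0, p2=1, p3=0

0100101


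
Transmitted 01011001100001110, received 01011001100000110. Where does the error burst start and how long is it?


XOR: 00000000000001000

Burst at position 13, length 1


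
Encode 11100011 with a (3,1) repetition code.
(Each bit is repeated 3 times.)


Each bit -> 3 copies

111111111000000000111111


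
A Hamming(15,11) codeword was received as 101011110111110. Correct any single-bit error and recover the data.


Syndrome = 0: no error detected

Data: 11110111110 (no errors)


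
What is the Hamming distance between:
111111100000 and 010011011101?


XOR: 101100111101
Count of 1s: 8

8


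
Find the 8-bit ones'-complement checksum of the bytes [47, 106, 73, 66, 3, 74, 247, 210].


Sum = 826 mod 256 = 58
Complement = 197

197


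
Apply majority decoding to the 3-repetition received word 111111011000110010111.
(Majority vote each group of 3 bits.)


Groups: 111, 111, 011, 000, 110, 010, 111
Majority votes: 1110101

1110101


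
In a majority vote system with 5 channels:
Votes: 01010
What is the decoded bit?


Ones: 2 out of 5
Threshold: 3

0 (2/5 voted 1)


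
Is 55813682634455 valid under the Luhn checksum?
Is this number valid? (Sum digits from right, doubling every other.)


Luhn sum = 59
59 mod 10 = 9

Invalid (Luhn sum mod 10 = 9)


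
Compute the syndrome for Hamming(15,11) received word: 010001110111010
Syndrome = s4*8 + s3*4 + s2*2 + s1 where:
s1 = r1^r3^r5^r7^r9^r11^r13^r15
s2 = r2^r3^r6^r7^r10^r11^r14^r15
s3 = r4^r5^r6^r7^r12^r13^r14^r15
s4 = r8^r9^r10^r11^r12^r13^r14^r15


s1=0, s2=0, s3=0, s4=1

Syndrome = 8 (error at position 8)


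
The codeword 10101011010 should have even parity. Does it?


Number of 1s: 6

Yes, parity is correct (6 ones)


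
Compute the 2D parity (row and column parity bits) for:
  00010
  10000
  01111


Row parities: 110
Column parities: 11101

Row P: 110, Col P: 11101, Corner: 0


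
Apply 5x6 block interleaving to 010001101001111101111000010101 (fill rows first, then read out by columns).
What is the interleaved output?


Matrix:
  010001
  101001
  111101
  111000
  010101
Read columns: 011101011101110001010000011101

011101011101110001010000011101


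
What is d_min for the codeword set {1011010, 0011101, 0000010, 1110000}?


Comparing all pairs, minimum distance: 3
Can detect 2 errors, correct 1 errors

3


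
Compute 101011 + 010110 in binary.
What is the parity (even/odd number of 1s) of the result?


101011 = 43
010110 = 22
Sum = 65 = 1000001
1s count = 2

even parity (2 ones in 1000001)


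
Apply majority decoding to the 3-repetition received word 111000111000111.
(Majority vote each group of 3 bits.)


Groups: 111, 000, 111, 000, 111
Majority votes: 10101

10101


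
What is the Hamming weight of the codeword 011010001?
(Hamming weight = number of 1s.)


Counting 1s in 011010001

4


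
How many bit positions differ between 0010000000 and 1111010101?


XOR: 1101010101
Count of 1s: 6

6


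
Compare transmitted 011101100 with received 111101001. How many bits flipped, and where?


XOR: 100000101

3 error(s) at position(s): 0, 6, 8


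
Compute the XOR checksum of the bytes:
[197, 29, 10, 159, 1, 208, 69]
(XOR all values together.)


XOR chain: 197 ^ 29 ^ 10 ^ 159 ^ 1 ^ 208 ^ 69 = 217

217


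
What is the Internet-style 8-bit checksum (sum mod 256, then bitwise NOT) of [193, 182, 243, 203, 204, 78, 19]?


Sum = 1122 mod 256 = 98
Complement = 157

157


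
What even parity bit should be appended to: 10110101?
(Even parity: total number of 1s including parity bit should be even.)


Number of 1s in data: 5
Parity bit: 1

1


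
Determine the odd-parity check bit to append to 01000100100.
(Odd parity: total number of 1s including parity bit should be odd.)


Number of 1s in data: 3
Parity bit: 0

0


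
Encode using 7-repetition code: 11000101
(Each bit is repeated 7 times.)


Each bit -> 7 copies

11111111111111000000000000000000000111111100000001111111


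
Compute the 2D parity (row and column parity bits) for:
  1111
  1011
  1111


Row parities: 010
Column parities: 1011

Row P: 010, Col P: 1011, Corner: 1


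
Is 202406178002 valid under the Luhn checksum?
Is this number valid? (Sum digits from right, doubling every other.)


Luhn sum = 36
36 mod 10 = 6

Invalid (Luhn sum mod 10 = 6)


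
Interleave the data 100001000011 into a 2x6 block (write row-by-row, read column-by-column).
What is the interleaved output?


Matrix:
  100001
  000011
Read columns: 100000000111

100000000111


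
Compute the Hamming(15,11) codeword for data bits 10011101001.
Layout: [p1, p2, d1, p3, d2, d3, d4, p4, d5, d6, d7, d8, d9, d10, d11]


Parity bits: p1=0, p2=0, p3=1, p4=0

001100101101001


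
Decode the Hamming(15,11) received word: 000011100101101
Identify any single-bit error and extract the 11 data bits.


Syndrome = 0: no error detected

Data: 01110101101 (no errors)


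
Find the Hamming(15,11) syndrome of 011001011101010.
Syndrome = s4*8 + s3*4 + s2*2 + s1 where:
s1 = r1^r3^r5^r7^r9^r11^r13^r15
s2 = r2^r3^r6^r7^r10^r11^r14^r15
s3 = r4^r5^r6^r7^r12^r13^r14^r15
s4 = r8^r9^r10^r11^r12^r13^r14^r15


s1=0, s2=1, s3=1, s4=1

Syndrome = 14 (error at position 14)


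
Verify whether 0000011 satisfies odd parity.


Number of 1s: 2

No, parity error (2 ones)


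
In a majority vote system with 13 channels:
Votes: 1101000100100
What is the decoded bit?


Ones: 5 out of 13
Threshold: 7

0 (5/13 voted 1)


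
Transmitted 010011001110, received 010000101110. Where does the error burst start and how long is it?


XOR: 000011100000

Burst at position 4, length 3


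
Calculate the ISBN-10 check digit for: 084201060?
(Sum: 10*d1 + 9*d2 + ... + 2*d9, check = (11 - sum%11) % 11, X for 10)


Weighted sum: 141
141 mod 11 = 9

Check digit: 2


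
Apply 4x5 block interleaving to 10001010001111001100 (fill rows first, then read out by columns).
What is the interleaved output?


Matrix:
  10001
  01000
  11110
  01100
Read columns: 10100111001100101000

10100111001100101000


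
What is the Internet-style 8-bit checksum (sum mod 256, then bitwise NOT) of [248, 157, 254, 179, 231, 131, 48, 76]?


Sum = 1324 mod 256 = 44
Complement = 211

211


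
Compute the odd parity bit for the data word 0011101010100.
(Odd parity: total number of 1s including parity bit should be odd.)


Number of 1s in data: 6
Parity bit: 1

1


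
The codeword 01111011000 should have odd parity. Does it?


Number of 1s: 6

No, parity error (6 ones)


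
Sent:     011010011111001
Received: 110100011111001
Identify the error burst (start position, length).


XOR: 101110000000000

Burst at position 0, length 5


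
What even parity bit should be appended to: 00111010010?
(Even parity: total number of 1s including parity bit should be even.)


Number of 1s in data: 5
Parity bit: 1

1


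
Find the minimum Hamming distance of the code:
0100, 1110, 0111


Comparing all pairs, minimum distance: 2
Can detect 1 errors, correct 0 errors

2


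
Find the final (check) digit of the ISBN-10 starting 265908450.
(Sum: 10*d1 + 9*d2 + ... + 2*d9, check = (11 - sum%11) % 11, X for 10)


Weighted sum: 248
248 mod 11 = 6

Check digit: 5


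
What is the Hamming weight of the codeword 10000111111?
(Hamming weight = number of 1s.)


Counting 1s in 10000111111

7


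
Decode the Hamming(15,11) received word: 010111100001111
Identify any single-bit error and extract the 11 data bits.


Syndrome = 2: error at position 2

Data: 01110001111 (corrected bit 2)


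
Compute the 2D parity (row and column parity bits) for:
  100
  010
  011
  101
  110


Row parities: 11000
Column parities: 110

Row P: 11000, Col P: 110, Corner: 0


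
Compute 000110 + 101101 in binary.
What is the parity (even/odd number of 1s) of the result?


000110 = 6
101101 = 45
Sum = 51 = 110011
1s count = 4

even parity (4 ones in 110011)


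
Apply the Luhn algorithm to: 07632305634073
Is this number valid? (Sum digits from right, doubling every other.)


Luhn sum = 47
47 mod 10 = 7

Invalid (Luhn sum mod 10 = 7)


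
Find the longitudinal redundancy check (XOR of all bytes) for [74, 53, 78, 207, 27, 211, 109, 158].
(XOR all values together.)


XOR chain: 74 ^ 53 ^ 78 ^ 207 ^ 27 ^ 211 ^ 109 ^ 158 = 197

197


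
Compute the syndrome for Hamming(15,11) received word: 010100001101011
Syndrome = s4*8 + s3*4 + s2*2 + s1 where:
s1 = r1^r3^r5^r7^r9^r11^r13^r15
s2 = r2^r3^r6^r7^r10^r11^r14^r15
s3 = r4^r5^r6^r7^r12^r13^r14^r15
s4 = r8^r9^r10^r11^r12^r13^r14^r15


s1=0, s2=0, s3=0, s4=1

Syndrome = 8 (error at position 8)


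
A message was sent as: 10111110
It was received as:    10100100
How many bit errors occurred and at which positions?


XOR: 00011010

3 error(s) at position(s): 3, 4, 6


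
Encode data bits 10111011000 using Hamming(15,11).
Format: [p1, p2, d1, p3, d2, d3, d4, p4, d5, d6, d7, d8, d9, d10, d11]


Parity bits: p1=0, p2=0, p3=1, p4=1

001101111011000


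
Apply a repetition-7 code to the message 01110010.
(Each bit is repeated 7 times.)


Each bit -> 7 copies

00000001111111111111111111110000000000000011111110000000


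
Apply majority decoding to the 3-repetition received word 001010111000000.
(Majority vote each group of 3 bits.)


Groups: 001, 010, 111, 000, 000
Majority votes: 00100

00100


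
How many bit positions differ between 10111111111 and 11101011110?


XOR: 01010100001
Count of 1s: 4

4


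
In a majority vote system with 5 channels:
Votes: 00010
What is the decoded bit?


Ones: 1 out of 5
Threshold: 3

0 (1/5 voted 1)


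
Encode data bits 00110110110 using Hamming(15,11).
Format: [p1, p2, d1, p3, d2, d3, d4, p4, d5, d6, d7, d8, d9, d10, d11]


Parity bits: p1=1, p2=1, p3=0, p4=0

110001100110110


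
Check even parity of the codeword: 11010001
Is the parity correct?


Number of 1s: 4

Yes, parity is correct (4 ones)


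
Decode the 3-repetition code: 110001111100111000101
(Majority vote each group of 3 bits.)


Groups: 110, 001, 111, 100, 111, 000, 101
Majority votes: 1010101

1010101


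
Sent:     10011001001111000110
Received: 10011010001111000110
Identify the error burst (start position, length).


XOR: 00000011000000000000

Burst at position 6, length 2


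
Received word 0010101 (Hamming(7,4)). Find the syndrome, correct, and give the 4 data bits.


Syndrome = 1: error at position 1

Data: 1101 (corrected bit 1)


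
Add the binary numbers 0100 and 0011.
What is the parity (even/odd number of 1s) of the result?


0100 = 4
0011 = 3
Sum = 7 = 111
1s count = 3

odd parity (3 ones in 111)


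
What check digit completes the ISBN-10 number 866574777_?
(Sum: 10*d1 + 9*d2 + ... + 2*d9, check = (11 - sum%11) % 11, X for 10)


Weighted sum: 342
342 mod 11 = 1

Check digit: X


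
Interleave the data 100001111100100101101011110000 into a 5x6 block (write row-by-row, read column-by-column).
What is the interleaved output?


Matrix:
  100001
  111100
  100101
  101011
  110000
Read columns: 111110100101010011000001010110

111110100101010011000001010110


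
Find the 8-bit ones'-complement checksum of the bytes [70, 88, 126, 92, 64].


Sum = 440 mod 256 = 184
Complement = 71

71


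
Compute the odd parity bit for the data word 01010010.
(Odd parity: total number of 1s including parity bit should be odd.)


Number of 1s in data: 3
Parity bit: 0

0


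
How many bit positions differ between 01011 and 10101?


XOR: 11110
Count of 1s: 4

4


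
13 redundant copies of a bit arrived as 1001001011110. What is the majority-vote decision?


Ones: 7 out of 13
Threshold: 7

1 (7/13 voted 1)


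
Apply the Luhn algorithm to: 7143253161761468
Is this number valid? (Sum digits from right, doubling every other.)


Luhn sum = 65
65 mod 10 = 5

Invalid (Luhn sum mod 10 = 5)


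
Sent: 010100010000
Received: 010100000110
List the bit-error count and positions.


XOR: 000000010110

3 error(s) at position(s): 7, 9, 10


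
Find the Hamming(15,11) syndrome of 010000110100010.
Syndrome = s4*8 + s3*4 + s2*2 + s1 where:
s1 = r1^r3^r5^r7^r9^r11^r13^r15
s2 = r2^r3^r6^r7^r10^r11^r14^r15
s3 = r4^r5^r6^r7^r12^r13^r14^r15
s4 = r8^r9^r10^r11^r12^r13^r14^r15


s1=1, s2=0, s3=0, s4=1

Syndrome = 9 (error at position 9)


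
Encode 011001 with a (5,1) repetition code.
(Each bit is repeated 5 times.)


Each bit -> 5 copies

000001111111111000000000011111


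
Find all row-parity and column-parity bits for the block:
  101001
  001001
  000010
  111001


Row parities: 1010
Column parities: 011011

Row P: 1010, Col P: 011011, Corner: 0


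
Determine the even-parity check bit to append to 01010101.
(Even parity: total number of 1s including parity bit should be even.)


Number of 1s in data: 4
Parity bit: 0

0


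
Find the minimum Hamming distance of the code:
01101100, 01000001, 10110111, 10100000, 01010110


Comparing all pairs, minimum distance: 4
Can detect 3 errors, correct 1 errors

4


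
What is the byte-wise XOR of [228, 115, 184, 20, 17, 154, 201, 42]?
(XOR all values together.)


XOR chain: 228 ^ 115 ^ 184 ^ 20 ^ 17 ^ 154 ^ 201 ^ 42 = 83

83


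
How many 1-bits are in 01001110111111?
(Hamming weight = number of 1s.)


Counting 1s in 01001110111111

10


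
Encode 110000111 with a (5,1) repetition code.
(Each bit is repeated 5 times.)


Each bit -> 5 copies

111111111100000000000000000000111111111111111


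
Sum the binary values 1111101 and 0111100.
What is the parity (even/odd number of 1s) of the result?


1111101 = 125
0111100 = 60
Sum = 185 = 10111001
1s count = 5

odd parity (5 ones in 10111001)


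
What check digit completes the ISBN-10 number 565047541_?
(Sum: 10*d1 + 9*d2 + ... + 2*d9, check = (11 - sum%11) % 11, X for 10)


Weighted sum: 237
237 mod 11 = 6

Check digit: 5


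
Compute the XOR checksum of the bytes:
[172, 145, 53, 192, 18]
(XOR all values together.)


XOR chain: 172 ^ 145 ^ 53 ^ 192 ^ 18 = 218

218


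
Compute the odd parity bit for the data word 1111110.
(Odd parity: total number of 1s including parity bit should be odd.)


Number of 1s in data: 6
Parity bit: 1

1


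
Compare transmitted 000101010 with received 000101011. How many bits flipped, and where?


XOR: 000000001

1 error(s) at position(s): 8


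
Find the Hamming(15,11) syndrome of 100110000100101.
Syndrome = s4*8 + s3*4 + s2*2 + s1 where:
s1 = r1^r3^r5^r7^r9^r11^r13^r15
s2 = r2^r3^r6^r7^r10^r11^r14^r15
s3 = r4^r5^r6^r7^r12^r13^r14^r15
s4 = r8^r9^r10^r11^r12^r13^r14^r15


s1=0, s2=0, s3=0, s4=1

Syndrome = 8 (error at position 8)


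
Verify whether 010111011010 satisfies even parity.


Number of 1s: 7

No, parity error (7 ones)


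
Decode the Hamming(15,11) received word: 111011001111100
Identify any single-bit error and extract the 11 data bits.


Syndrome = 10: error at position 10

Data: 11101011100 (corrected bit 10)


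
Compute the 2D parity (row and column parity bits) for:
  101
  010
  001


Row parities: 011
Column parities: 110

Row P: 011, Col P: 110, Corner: 0


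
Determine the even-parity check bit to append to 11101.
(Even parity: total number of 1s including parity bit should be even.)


Number of 1s in data: 4
Parity bit: 0

0


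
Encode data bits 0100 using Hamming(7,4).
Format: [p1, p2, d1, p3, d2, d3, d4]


Parity bits: p1=1, p2=0, p3=1

1001100


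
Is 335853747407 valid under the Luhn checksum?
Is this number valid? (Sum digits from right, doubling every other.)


Luhn sum = 47
47 mod 10 = 7

Invalid (Luhn sum mod 10 = 7)


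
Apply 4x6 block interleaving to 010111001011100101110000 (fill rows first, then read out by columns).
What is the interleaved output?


Matrix:
  010111
  001011
  100101
  110000
Read columns: 001110010100101011001110

001110010100101011001110


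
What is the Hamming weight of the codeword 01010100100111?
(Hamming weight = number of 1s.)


Counting 1s in 01010100100111

7


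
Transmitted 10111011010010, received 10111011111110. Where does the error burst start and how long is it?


XOR: 00000000101100

Burst at position 8, length 4


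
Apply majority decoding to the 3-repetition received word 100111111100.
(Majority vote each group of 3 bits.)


Groups: 100, 111, 111, 100
Majority votes: 0110

0110


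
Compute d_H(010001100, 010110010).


XOR: 000111110
Count of 1s: 5

5


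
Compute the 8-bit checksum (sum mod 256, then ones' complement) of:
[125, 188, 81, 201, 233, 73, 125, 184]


Sum = 1210 mod 256 = 186
Complement = 69

69


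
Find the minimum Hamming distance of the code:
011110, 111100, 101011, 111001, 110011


Comparing all pairs, minimum distance: 2
Can detect 1 errors, correct 0 errors

2


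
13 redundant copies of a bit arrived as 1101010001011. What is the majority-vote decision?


Ones: 7 out of 13
Threshold: 7

1 (7/13 voted 1)


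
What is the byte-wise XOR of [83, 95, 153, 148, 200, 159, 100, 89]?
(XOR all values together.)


XOR chain: 83 ^ 95 ^ 153 ^ 148 ^ 200 ^ 159 ^ 100 ^ 89 = 107

107


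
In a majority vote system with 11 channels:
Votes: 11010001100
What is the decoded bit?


Ones: 5 out of 11
Threshold: 6

0 (5/11 voted 1)


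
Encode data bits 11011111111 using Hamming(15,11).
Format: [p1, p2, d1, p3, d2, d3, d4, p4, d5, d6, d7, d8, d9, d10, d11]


Parity bits: p1=1, p2=0, p3=0, p4=1

101010111111111


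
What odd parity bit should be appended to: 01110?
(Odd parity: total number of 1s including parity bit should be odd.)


Number of 1s in data: 3
Parity bit: 0

0


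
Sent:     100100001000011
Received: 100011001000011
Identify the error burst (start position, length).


XOR: 000111000000000

Burst at position 3, length 3


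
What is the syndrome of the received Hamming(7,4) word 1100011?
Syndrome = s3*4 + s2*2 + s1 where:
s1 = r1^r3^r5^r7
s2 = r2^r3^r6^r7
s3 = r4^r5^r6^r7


s1=0, s2=1, s3=0

Syndrome = 2 (error at position 2)


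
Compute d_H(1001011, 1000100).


XOR: 0001111
Count of 1s: 4

4


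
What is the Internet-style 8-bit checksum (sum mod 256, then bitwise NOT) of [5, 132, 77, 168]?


Sum = 382 mod 256 = 126
Complement = 129

129


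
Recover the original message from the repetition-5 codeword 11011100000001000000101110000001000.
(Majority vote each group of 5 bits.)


Groups: 11011, 10000, 00010, 00000, 10111, 00000, 01000
Majority votes: 1000100

1000100


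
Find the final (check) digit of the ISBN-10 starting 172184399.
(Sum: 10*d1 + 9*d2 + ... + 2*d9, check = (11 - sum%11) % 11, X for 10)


Weighted sum: 221
221 mod 11 = 1

Check digit: X


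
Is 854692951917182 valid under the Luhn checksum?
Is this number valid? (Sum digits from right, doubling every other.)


Luhn sum = 65
65 mod 10 = 5

Invalid (Luhn sum mod 10 = 5)


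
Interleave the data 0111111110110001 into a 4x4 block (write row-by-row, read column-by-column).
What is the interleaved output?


Matrix:
  0111
  1111
  1011
  0001
Read columns: 0110110011101111

0110110011101111


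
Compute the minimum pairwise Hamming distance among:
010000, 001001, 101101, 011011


Comparing all pairs, minimum distance: 2
Can detect 1 errors, correct 0 errors

2


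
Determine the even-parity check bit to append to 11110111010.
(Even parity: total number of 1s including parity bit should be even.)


Number of 1s in data: 8
Parity bit: 0

0


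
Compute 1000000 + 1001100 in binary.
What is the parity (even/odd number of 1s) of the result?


1000000 = 64
1001100 = 76
Sum = 140 = 10001100
1s count = 3

odd parity (3 ones in 10001100)


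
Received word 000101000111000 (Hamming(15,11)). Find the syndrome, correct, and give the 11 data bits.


Syndrome = 15: error at position 15

Data: 00100111001 (corrected bit 15)


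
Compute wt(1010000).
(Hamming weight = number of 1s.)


Counting 1s in 1010000

2


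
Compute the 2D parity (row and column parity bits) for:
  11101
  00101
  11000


Row parities: 000
Column parities: 00000

Row P: 000, Col P: 00000, Corner: 0


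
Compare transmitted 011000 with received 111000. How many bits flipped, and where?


XOR: 100000

1 error(s) at position(s): 0


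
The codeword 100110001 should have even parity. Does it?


Number of 1s: 4

Yes, parity is correct (4 ones)


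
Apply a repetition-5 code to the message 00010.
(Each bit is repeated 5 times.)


Each bit -> 5 copies

0000000000000001111100000


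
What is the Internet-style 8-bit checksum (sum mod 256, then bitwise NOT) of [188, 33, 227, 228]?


Sum = 676 mod 256 = 164
Complement = 91

91


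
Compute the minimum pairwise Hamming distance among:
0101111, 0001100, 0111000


Comparing all pairs, minimum distance: 3
Can detect 2 errors, correct 1 errors

3


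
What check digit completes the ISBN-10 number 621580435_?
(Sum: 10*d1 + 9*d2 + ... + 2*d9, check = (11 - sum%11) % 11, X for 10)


Weighted sum: 204
204 mod 11 = 6

Check digit: 5


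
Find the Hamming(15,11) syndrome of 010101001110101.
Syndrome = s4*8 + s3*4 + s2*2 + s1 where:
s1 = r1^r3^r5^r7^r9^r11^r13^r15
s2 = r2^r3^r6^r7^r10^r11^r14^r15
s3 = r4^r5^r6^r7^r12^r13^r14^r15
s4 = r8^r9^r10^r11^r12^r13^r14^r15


s1=0, s2=1, s3=0, s4=1

Syndrome = 10 (error at position 10)


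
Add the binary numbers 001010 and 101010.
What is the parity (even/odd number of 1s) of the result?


001010 = 10
101010 = 42
Sum = 52 = 110100
1s count = 3

odd parity (3 ones in 110100)


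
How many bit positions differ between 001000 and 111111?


XOR: 110111
Count of 1s: 5

5


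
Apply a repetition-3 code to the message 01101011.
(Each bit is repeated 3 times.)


Each bit -> 3 copies

000111111000111000111111


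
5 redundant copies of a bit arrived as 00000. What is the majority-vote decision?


Ones: 0 out of 5
Threshold: 3

0 (0/5 voted 1)
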